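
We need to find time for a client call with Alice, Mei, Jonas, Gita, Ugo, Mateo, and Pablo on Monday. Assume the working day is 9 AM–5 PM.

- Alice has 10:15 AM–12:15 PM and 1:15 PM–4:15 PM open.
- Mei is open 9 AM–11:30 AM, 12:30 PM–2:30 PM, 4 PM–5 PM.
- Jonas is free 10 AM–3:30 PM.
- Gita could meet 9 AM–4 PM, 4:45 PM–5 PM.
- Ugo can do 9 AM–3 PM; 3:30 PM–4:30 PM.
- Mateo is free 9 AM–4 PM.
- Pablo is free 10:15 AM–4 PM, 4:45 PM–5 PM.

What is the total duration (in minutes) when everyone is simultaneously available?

Alice ∩ Mei: 10:15-11:30, 13:15-14:30, 16:00-16:15.
Alice ∩ Mei ∩ Jonas: 10:15-11:30, 13:15-14:30.
Alice ∩ Mei ∩ Jonas ∩ Gita: 10:15-11:30, 13:15-14:30.
Alice ∩ Mei ∩ Jonas ∩ Gita ∩ Ugo: 10:15-11:30, 13:15-14:30.
Alice ∩ Mei ∩ Jonas ∩ Gita ∩ Ugo ∩ Mateo: 10:15-11:30, 13:15-14:30.
Alice ∩ Mei ∩ Jonas ∩ Gita ∩ Ugo ∩ Mateo ∩ Pablo: 10:15-11:30, 13:15-14:30.
Those are the intersection windows.
Summing the common windows: 75 + 75 = 150 minutes.

150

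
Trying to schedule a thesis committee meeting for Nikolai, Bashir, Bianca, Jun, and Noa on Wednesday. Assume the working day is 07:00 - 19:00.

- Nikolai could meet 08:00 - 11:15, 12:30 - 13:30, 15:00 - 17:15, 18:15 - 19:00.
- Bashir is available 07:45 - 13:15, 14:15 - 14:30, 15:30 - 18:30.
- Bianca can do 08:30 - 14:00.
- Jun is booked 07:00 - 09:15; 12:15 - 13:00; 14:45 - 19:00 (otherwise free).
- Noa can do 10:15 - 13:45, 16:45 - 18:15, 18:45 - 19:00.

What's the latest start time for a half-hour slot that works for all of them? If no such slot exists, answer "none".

Nikolai free: 08:00-11:15, 12:30-13:30, 15:00-17:15, 18:15-19:00.
Bashir free: 07:45-13:15, 14:15-14:30, 15:30-18:30.
Bianca free: 08:30-14:00.
Jun free: 09:15-12:15, 13:00-14:45 (invert busy blocks within the working day).
Noa free: 10:15-13:45, 16:45-18:15, 18:45-19:00.
Nikolai ∩ Bashir: 08:00-11:15, 12:30-13:15, 15:30-17:15, 18:15-18:30.
Nikolai ∩ Bashir ∩ Bianca: 08:30-11:15, 12:30-13:15.
Nikolai ∩ Bashir ∩ Bianca ∩ Jun: 09:15-11:15, 13:00-13:15.
Nikolai ∩ Bashir ∩ Bianca ∩ Jun ∩ Noa: 10:15-11:15, 13:00-13:15.
Those are the intersection windows.
The last common window of at least 30 minutes is 10:15-11:15; a 30-minute meeting can start as late as 10:45 and still end by 11:15.

10:45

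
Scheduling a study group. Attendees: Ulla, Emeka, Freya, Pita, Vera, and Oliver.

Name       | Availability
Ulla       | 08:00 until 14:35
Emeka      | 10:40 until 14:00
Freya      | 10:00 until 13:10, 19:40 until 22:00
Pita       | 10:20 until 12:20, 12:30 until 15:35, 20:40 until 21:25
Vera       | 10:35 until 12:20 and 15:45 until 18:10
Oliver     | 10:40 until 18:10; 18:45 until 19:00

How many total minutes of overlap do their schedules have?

100

Ulla ∩ Emeka: 10:40-14:00.
Ulla ∩ Emeka ∩ Freya: 10:40-13:10.
Ulla ∩ Emeka ∩ Freya ∩ Pita: 10:40-12:20, 12:30-13:10.
Ulla ∩ Emeka ∩ Freya ∩ Pita ∩ Vera: 10:40-12:20.
Ulla ∩ Emeka ∩ Freya ∩ Pita ∩ Vera ∩ Oliver: 10:40-12:20.
That's a single block of 100 minutes.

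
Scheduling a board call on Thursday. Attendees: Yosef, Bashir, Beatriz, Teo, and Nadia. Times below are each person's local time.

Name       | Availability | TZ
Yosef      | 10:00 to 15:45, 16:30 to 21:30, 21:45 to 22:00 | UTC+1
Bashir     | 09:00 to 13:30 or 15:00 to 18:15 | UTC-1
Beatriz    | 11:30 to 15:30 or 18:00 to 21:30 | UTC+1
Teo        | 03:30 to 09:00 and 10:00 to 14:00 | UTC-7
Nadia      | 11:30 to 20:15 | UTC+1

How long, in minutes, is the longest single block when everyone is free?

Yosef in UTC: 09:00-14:45, 15:30-20:30, 20:45-21:00 (subtract 1h to convert from UTC+1).
Bashir in UTC: 10:00-14:30, 16:00-19:15 (add 1h to convert from UTC-1).
Beatriz in UTC: 10:30-14:30, 17:00-20:30 (subtract 1h to convert from UTC+1).
Teo in UTC: 10:30-16:00, 17:00-21:00 (add 7h to convert from UTC-7).
Nadia in UTC: 10:30-19:15 (subtract 1h to convert from UTC+1).
Yosef ∩ Bashir: 10:00-14:30, 16:00-19:15.
Yosef ∩ Bashir ∩ Beatriz: 10:30-14:30, 17:00-19:15.
Yosef ∩ Bashir ∩ Beatriz ∩ Teo: 10:30-14:30, 17:00-19:15.
Yosef ∩ Bashir ∩ Beatriz ∩ Teo ∩ Nadia: 10:30-14:30, 17:00-19:15.
The longest is 10:30-14:30 at 240 minutes.

240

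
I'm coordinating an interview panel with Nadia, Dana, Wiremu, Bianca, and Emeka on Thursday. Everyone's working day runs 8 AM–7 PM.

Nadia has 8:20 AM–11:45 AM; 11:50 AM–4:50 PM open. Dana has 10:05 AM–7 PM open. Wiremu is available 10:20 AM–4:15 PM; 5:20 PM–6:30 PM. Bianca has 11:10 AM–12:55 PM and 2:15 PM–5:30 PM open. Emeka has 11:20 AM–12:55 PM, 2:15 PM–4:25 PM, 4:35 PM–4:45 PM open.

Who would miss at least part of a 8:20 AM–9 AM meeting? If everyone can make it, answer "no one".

Bianca, Dana, Emeka, Wiremu

Nadia: free for 08:20-09:00. Dana: not fully free for 08:20-09:00. Wiremu: not fully free for 08:20-09:00. Bianca: not fully free for 08:20-09:00. Emeka: not fully free for 08:20-09:00.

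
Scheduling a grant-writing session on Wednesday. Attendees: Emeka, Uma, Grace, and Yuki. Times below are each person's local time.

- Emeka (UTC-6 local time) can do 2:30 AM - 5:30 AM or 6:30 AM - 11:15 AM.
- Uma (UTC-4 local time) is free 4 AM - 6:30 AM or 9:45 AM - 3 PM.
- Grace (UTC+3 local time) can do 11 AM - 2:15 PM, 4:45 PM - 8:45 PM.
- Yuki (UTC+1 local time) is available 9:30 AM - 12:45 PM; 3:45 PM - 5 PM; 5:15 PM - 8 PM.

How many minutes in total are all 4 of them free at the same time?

255

Emeka in UTC: 08:30-11:30, 12:30-17:15 (add 6h to convert from UTC-6).
Uma in UTC: 08:00-10:30, 13:45-19:00 (add 4h to convert from UTC-4).
Grace in UTC: 08:00-11:15, 13:45-17:45 (subtract 3h to convert from UTC+3).
Yuki in UTC: 08:30-11:45, 14:45-16:00, 16:15-19:00 (subtract 1h to convert from UTC+1).
Emeka ∩ Uma: 08:30-10:30, 13:45-17:15.
Emeka ∩ Uma ∩ Grace: 08:30-10:30, 13:45-17:15.
Emeka ∩ Uma ∩ Grace ∩ Yuki: 08:30-10:30, 14:45-16:00, 16:15-17:15.
Those are the intersection windows.
Summing the common windows: 120 + 75 + 60 = 255 minutes.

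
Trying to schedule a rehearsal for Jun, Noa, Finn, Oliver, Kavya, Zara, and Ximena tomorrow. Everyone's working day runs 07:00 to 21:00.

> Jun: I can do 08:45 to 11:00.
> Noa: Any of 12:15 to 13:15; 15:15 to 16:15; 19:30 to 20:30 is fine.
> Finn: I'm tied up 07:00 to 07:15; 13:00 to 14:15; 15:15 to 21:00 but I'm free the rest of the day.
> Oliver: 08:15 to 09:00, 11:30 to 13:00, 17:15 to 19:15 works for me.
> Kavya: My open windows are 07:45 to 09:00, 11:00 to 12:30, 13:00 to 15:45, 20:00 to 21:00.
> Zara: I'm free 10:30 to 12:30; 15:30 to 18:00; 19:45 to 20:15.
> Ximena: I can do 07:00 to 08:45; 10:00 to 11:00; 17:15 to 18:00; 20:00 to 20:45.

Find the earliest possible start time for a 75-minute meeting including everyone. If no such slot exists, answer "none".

Jun free: 08:45-11:00.
Noa free: 12:15-13:15, 15:15-16:15, 19:30-20:30.
Finn free: 07:15-13:00, 14:15-15:15 (invert busy blocks within the working day).
Oliver free: 08:15-09:00, 11:30-13:00, 17:15-19:15.
Kavya free: 07:45-09:00, 11:00-12:30, 13:00-15:45, 20:00-21:00.
Zara free: 10:30-12:30, 15:30-18:00, 19:45-20:15.
Ximena free: 07:00-08:45, 10:00-11:00, 17:15-18:00, 20:00-20:45.
Jun ∩ Noa: ∅.
Jun ∩ Noa ∩ Finn: ∅.
Jun ∩ Noa ∩ Finn ∩ Oliver: ∅.
Jun ∩ Noa ∩ Finn ∩ Oliver ∩ Kavya: ∅.
Jun ∩ Noa ∩ Finn ∩ Oliver ∩ Kavya ∩ Zara: ∅.
Jun ∩ Noa ∩ Finn ∩ Oliver ∩ Kavya ∩ Zara ∩ Ximena: ∅.
There is no time when everyone is free.
No common window is at least 75 minutes long.

none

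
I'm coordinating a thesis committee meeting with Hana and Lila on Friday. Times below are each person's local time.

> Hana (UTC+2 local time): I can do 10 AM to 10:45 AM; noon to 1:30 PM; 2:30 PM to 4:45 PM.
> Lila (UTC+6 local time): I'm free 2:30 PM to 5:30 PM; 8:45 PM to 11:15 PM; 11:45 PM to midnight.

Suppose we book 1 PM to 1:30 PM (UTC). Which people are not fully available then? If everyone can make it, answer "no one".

Hana in UTC: 08:00-08:45, 10:00-11:30, 12:30-14:45 (subtract 2h to convert from UTC+2).
Lila in UTC: 08:30-11:30, 14:45-17:15, 17:45-18:00 (subtract 6h to convert from UTC+6).
Hana: free for 13:00-13:30. Lila: not fully free for 13:00-13:30.

Lila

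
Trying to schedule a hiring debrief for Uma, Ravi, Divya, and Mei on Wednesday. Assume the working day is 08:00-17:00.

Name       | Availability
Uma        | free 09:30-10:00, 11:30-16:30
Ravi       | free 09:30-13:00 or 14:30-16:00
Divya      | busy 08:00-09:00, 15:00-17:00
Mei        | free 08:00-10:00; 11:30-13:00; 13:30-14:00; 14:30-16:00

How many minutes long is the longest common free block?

Uma free: 09:30-10:00, 11:30-16:30.
Ravi free: 09:30-13:00, 14:30-16:00.
Divya free: 09:00-15:00 (invert busy blocks within the working day).
Mei free: 08:00-10:00, 11:30-13:00, 13:30-14:00, 14:30-16:00.
Uma ∩ Ravi: 09:30-10:00, 11:30-13:00, 14:30-16:00.
Uma ∩ Ravi ∩ Divya: 09:30-10:00, 11:30-13:00, 14:30-15:00.
Uma ∩ Ravi ∩ Divya ∩ Mei: 09:30-10:00, 11:30-13:00, 14:30-15:00.
So the common availability across everyone is 09:30-10:00, 11:30-13:00, 14:30-15:00.
The longest is 11:30-13:00 at 90 minutes.

90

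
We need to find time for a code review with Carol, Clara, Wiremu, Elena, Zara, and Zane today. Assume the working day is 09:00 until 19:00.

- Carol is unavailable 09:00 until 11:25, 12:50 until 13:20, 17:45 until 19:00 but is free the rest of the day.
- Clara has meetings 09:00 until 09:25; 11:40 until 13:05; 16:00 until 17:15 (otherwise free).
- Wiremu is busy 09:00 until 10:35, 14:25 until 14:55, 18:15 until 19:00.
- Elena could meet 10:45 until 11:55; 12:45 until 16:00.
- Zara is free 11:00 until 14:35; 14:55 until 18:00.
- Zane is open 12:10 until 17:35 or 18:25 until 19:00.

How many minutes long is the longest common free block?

65

Carol free: 11:25-12:50, 13:20-17:45 (invert busy blocks within the working day).
Clara free: 09:25-11:40, 13:05-16:00, 17:15-19:00 (invert busy blocks within the working day).
Wiremu free: 10:35-14:25, 14:55-18:15 (invert busy blocks within the working day).
Elena free: 10:45-11:55, 12:45-16:00.
Zara free: 11:00-14:35, 14:55-18:00.
Zane free: 12:10-17:35, 18:25-19:00.
Carol ∩ Clara: 11:25-11:40, 13:20-16:00, 17:15-17:45.
Carol ∩ Clara ∩ Wiremu: 11:25-11:40, 13:20-14:25, 14:55-16:00, 17:15-17:45.
Carol ∩ Clara ∩ Wiremu ∩ Elena: 11:25-11:40, 13:20-14:25, 14:55-16:00.
Carol ∩ Clara ∩ Wiremu ∩ Elena ∩ Zara: 11:25-11:40, 13:20-14:25, 14:55-16:00.
Carol ∩ Clara ∩ Wiremu ∩ Elena ∩ Zara ∩ Zane: 13:20-14:25, 14:55-16:00.
Those are the intersection windows.
The longest is 13:20-14:25 at 65 minutes.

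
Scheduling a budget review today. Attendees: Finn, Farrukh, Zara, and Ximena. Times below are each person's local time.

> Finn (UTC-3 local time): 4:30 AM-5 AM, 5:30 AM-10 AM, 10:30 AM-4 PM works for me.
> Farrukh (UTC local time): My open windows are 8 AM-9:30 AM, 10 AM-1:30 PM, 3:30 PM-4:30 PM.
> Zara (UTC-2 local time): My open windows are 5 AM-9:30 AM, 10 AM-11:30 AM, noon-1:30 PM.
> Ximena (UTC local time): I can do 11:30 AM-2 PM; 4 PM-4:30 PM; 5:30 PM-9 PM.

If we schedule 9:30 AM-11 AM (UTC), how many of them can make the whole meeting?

Finn in UTC: 07:30-08:00, 08:30-13:00, 13:30-19:00 (add 3h to convert from UTC-3).
Farrukh in UTC: 08:00-09:30, 10:00-13:30, 15:30-16:30.
Zara in UTC: 07:00-11:30, 12:00-13:30, 14:00-15:30 (add 2h to convert from UTC-2).
Ximena in UTC: 11:30-14:00, 16:00-16:30, 17:30-21:00.
Finn and Zara can make the full 09:30-11:00 slot — that's 2.

2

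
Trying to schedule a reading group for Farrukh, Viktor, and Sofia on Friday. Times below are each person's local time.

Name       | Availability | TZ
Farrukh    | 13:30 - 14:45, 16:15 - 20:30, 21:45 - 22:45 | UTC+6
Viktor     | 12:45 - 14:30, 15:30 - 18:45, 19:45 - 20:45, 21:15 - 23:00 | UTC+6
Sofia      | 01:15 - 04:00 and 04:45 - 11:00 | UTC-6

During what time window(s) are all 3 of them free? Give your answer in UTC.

07:30-08:30, 10:45-12:45, 13:45-14:30, 15:45-16:45

Farrukh in UTC: 07:30-08:45, 10:15-14:30, 15:45-16:45 (subtract 6h to convert from UTC+6).
Viktor in UTC: 06:45-08:30, 09:30-12:45, 13:45-14:45, 15:15-17:00 (subtract 6h to convert from UTC+6).
Sofia in UTC: 07:15-10:00, 10:45-17:00 (add 6h to convert from UTC-6).
Farrukh ∩ Viktor: 07:30-08:30, 10:15-12:45, 13:45-14:30, 15:45-16:45.
Farrukh ∩ Viktor ∩ Sofia: 07:30-08:30, 10:45-12:45, 13:45-14:30, 15:45-16:45.
So the common availability across everyone is 07:30-08:30, 10:45-12:45, 13:45-14:30, 15:45-16:45.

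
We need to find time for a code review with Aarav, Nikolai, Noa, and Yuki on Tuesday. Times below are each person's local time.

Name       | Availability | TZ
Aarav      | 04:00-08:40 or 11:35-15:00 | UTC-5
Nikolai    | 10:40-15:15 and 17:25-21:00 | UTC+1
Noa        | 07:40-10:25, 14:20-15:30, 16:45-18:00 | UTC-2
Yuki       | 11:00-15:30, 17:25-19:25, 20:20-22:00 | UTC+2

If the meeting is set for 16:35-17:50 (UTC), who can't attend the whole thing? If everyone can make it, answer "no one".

Aarav in UTC: 09:00-13:40, 16:35-20:00 (add 5h to convert from UTC-5).
Nikolai in UTC: 09:40-14:15, 16:25-20:00 (subtract 1h to convert from UTC+1).
Noa in UTC: 09:40-12:25, 16:20-17:30, 18:45-20:00 (add 2h to convert from UTC-2).
Yuki in UTC: 09:00-13:30, 15:25-17:25, 18:20-20:00 (subtract 2h to convert from UTC+2).
Aarav: free for 16:35-17:50. Nikolai: free for 16:35-17:50. Noa: not fully free for 16:35-17:50. Yuki: not fully free for 16:35-17:50.

Noa, Yuki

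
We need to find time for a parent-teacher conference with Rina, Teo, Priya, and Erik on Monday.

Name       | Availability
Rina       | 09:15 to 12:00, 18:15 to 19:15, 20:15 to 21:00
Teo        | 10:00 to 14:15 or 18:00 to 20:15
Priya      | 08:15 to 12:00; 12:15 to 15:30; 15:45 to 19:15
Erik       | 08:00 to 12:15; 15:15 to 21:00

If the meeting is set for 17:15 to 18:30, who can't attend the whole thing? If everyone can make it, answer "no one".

Rina, Teo

Rina: not fully free for 17:15-18:30. Teo: not fully free for 17:15-18:30. Priya: free for 17:15-18:30. Erik: free for 17:15-18:30.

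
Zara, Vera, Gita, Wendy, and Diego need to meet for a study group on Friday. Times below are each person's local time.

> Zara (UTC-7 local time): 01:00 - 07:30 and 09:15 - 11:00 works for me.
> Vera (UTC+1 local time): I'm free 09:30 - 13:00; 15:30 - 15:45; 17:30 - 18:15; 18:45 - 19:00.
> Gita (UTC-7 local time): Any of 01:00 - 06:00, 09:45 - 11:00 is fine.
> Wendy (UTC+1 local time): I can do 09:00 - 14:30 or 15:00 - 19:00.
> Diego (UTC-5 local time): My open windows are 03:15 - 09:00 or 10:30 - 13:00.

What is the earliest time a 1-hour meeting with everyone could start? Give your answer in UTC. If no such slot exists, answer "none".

Zara in UTC: 08:00-14:30, 16:15-18:00 (add 7h to convert from UTC-7).
Vera in UTC: 08:30-12:00, 14:30-14:45, 16:30-17:15, 17:45-18:00 (subtract 1h to convert from UTC+1).
Gita in UTC: 08:00-13:00, 16:45-18:00 (add 7h to convert from UTC-7).
Wendy in UTC: 08:00-13:30, 14:00-18:00 (subtract 1h to convert from UTC+1).
Diego in UTC: 08:15-14:00, 15:30-18:00 (add 5h to convert from UTC-5).
Zara ∩ Vera: 08:30-12:00, 16:30-17:15, 17:45-18:00.
Zara ∩ Vera ∩ Gita: 08:30-12:00, 16:45-17:15, 17:45-18:00.
Zara ∩ Vera ∩ Gita ∩ Wendy: 08:30-12:00, 16:45-17:15, 17:45-18:00.
Zara ∩ Vera ∩ Gita ∩ Wendy ∩ Diego: 08:30-12:00, 16:45-17:15, 17:45-18:00.
So the common availability across everyone is 08:30-12:00, 16:45-17:15, 17:45-18:00.
The first common window of at least 60 minutes is 08:30-12:00, so the earliest start is 08:30.

08:30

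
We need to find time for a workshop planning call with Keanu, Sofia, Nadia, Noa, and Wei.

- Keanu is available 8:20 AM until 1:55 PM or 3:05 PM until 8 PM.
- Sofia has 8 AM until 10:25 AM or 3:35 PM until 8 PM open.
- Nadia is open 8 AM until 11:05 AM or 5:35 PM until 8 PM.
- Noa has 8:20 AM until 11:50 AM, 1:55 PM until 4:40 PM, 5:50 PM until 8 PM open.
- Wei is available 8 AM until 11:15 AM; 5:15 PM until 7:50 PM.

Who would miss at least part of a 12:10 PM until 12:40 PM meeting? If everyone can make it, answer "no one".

Keanu: free for 12:10-12:40. Sofia: not fully free for 12:10-12:40. Nadia: not fully free for 12:10-12:40. Noa: not fully free for 12:10-12:40. Wei: not fully free for 12:10-12:40.

Nadia, Noa, Sofia, Wei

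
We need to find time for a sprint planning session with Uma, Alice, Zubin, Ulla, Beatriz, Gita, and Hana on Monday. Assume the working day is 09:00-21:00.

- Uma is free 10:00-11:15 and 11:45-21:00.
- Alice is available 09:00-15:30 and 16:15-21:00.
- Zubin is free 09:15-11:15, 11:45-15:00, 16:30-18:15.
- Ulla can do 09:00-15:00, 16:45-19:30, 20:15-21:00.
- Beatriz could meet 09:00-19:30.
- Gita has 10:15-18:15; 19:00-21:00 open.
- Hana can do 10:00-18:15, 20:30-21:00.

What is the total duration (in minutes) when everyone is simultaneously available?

Uma ∩ Alice: 10:00-11:15, 11:45-15:30, 16:15-21:00.
Uma ∩ Alice ∩ Zubin: 10:00-11:15, 11:45-15:00, 16:30-18:15.
Uma ∩ Alice ∩ Zubin ∩ Ulla: 10:00-11:15, 11:45-15:00, 16:45-18:15.
Uma ∩ Alice ∩ Zubin ∩ Ulla ∩ Beatriz: 10:00-11:15, 11:45-15:00, 16:45-18:15.
Uma ∩ Alice ∩ Zubin ∩ Ulla ∩ Beatriz ∩ Gita: 10:15-11:15, 11:45-15:00, 16:45-18:15.
Uma ∩ Alice ∩ Zubin ∩ Ulla ∩ Beatriz ∩ Gita ∩ Hana: 10:15-11:15, 11:45-15:00, 16:45-18:15.
So the common availability across everyone is 10:15-11:15, 11:45-15:00, 16:45-18:15.
Summing the common windows: 60 + 195 + 90 = 345 minutes.

345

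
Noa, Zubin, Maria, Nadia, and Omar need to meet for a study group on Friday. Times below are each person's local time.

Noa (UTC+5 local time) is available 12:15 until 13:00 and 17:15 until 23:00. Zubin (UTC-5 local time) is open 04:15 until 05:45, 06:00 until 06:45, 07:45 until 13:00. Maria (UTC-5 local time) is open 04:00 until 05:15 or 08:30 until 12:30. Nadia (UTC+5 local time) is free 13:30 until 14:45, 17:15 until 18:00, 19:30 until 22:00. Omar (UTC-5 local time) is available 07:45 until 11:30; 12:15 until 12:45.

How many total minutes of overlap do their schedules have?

Noa in UTC: 07:15-08:00, 12:15-18:00 (subtract 5h to convert from UTC+5).
Zubin in UTC: 09:15-10:45, 11:00-11:45, 12:45-18:00 (add 5h to convert from UTC-5).
Maria in UTC: 09:00-10:15, 13:30-17:30 (add 5h to convert from UTC-5).
Nadia in UTC: 08:30-09:45, 12:15-13:00, 14:30-17:00 (subtract 5h to convert from UTC+5).
Omar in UTC: 12:45-16:30, 17:15-17:45 (add 5h to convert from UTC-5).
Noa ∩ Zubin: 12:45-18:00.
Noa ∩ Zubin ∩ Maria: 13:30-17:30.
Noa ∩ Zubin ∩ Maria ∩ Nadia: 14:30-17:00.
Noa ∩ Zubin ∩ Maria ∩ Nadia ∩ Omar: 14:30-16:30.
So the common availability across everyone is 14:30-16:30.
That's a single block of 120 minutes.

120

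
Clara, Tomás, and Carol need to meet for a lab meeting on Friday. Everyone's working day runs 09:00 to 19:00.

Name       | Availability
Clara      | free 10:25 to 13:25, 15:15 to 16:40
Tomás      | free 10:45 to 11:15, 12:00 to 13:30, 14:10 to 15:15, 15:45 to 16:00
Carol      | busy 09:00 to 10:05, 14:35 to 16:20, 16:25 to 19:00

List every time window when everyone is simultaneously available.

Clara free: 10:25-13:25, 15:15-16:40.
Tomás free: 10:45-11:15, 12:00-13:30, 14:10-15:15, 15:45-16:00.
Carol free: 10:05-14:35, 16:20-16:25 (invert busy blocks within the working day).
Clara ∩ Tomás: 10:45-11:15, 12:00-13:25, 15:45-16:00.
Clara ∩ Tomás ∩ Carol: 10:45-11:15, 12:00-13:25.
So the common availability across everyone is 10:45-11:15, 12:00-13:25.

10:45-11:15, 12:00-13:25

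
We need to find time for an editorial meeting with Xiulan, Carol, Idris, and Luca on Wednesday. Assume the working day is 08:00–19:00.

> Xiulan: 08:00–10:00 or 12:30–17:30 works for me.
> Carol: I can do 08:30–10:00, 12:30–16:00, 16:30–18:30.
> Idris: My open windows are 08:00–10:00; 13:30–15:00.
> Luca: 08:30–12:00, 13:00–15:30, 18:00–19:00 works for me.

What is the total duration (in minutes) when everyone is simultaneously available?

Xiulan ∩ Carol: 08:30-10:00, 12:30-16:00, 16:30-17:30.
Xiulan ∩ Carol ∩ Idris: 08:30-10:00, 13:30-15:00.
Xiulan ∩ Carol ∩ Idris ∩ Luca: 08:30-10:00, 13:30-15:00.
So the common availability across everyone is 08:30-10:00, 13:30-15:00.
Summing the common windows: 90 + 90 = 180 minutes.

180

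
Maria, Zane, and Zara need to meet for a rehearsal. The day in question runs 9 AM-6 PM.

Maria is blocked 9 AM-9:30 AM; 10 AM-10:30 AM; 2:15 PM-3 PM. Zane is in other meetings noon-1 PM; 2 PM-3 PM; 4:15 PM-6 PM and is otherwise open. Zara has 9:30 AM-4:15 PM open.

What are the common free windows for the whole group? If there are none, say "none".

Maria free: 09:30-10:00, 10:30-14:15, 15:00-18:00 (invert busy blocks within the working day).
Zane free: 09:00-12:00, 13:00-14:00, 15:00-16:15 (invert busy blocks within the working day).
Zara free: 09:30-16:15.
Maria ∩ Zane: 09:30-10:00, 10:30-12:00, 13:00-14:00, 15:00-16:15.
Maria ∩ Zane ∩ Zara: 09:30-10:00, 10:30-12:00, 13:00-14:00, 15:00-16:15.

09:30-10:00, 10:30-12:00, 13:00-14:00, 15:00-16:15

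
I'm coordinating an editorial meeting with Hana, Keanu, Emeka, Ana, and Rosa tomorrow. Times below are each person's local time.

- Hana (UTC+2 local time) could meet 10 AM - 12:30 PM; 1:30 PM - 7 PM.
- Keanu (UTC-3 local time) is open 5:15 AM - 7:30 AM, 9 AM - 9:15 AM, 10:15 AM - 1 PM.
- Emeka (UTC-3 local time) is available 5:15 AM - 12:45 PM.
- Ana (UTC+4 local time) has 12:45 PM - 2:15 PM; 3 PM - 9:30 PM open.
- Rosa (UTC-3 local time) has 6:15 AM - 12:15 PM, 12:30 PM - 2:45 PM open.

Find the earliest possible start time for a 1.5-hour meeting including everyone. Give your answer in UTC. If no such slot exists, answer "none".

13:15

Hana in UTC: 08:00-10:30, 11:30-17:00 (subtract 2h to convert from UTC+2).
Keanu in UTC: 08:15-10:30, 12:00-12:15, 13:15-16:00 (add 3h to convert from UTC-3).
Emeka in UTC: 08:15-15:45 (add 3h to convert from UTC-3).
Ana in UTC: 08:45-10:15, 11:00-17:30 (subtract 4h to convert from UTC+4).
Rosa in UTC: 09:15-15:15, 15:30-17:45 (add 3h to convert from UTC-3).
Hana ∩ Keanu: 08:15-10:30, 12:00-12:15, 13:15-16:00.
Hana ∩ Keanu ∩ Emeka: 08:15-10:30, 12:00-12:15, 13:15-15:45.
Hana ∩ Keanu ∩ Emeka ∩ Ana: 08:45-10:15, 12:00-12:15, 13:15-15:45.
Hana ∩ Keanu ∩ Emeka ∩ Ana ∩ Rosa: 09:15-10:15, 12:00-12:15, 13:15-15:15, 15:30-15:45.
The first common window of at least 90 minutes is 13:15-15:15, so the earliest start is 13:15.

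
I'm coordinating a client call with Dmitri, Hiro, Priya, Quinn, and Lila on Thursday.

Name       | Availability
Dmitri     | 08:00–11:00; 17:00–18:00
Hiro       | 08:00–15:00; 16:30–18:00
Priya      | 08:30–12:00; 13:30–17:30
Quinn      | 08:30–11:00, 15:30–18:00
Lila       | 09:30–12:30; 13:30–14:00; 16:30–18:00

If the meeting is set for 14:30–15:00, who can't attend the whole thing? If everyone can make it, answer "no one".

Dmitri: not fully free for 14:30-15:00. Hiro: free for 14:30-15:00. Priya: free for 14:30-15:00. Quinn: not fully free for 14:30-15:00. Lila: not fully free for 14:30-15:00.

Dmitri, Lila, Quinn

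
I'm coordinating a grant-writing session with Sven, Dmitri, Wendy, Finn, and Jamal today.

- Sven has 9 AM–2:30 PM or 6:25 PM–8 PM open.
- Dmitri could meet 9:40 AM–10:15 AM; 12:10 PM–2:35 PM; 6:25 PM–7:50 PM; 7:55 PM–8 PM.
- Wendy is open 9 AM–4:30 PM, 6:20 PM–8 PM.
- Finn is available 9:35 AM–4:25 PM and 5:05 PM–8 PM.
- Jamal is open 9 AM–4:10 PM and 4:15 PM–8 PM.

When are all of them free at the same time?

09:40-10:15, 12:10-14:30, 18:25-19:50, 19:55-20:00

Sven ∩ Dmitri: 09:40-10:15, 12:10-14:30, 18:25-19:50, 19:55-20:00.
Sven ∩ Dmitri ∩ Wendy: 09:40-10:15, 12:10-14:30, 18:25-19:50, 19:55-20:00.
Sven ∩ Dmitri ∩ Wendy ∩ Finn: 09:40-10:15, 12:10-14:30, 18:25-19:50, 19:55-20:00.
Sven ∩ Dmitri ∩ Wendy ∩ Finn ∩ Jamal: 09:40-10:15, 12:10-14:30, 18:25-19:50, 19:55-20:00.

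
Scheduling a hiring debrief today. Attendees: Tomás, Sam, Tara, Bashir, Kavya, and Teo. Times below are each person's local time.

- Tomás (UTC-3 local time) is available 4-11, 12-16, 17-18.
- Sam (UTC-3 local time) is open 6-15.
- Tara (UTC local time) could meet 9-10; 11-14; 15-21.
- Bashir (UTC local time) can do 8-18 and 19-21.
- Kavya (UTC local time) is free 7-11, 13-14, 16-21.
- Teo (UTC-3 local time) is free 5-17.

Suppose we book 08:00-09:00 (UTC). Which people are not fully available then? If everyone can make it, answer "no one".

Sam, Tara

Tomás in UTC: 07:00-14:00, 15:00-19:00, 20:00-21:00 (add 3h to convert from UTC-3).
Sam in UTC: 09:00-18:00 (add 3h to convert from UTC-3).
Tara in UTC: 09:00-10:00, 11:00-14:00, 15:00-21:00.
Bashir in UTC: 08:00-18:00, 19:00-21:00.
Kavya in UTC: 07:00-11:00, 13:00-14:00, 16:00-21:00.
Teo in UTC: 08:00-20:00 (add 3h to convert from UTC-3).
Tomás: free for 08:00-09:00. Sam: not fully free for 08:00-09:00. Tara: not fully free for 08:00-09:00. Bashir: free for 08:00-09:00. Kavya: free for 08:00-09:00. Teo: free for 08:00-09:00.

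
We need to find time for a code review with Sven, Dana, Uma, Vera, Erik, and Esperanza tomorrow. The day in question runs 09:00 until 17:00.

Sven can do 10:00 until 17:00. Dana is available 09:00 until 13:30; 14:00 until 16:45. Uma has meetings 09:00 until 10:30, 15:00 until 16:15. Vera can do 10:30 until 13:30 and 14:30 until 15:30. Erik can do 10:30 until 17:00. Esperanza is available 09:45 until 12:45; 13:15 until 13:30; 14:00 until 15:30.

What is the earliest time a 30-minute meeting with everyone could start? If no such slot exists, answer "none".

10:30

Sven free: 10:00-17:00.
Dana free: 09:00-13:30, 14:00-16:45.
Uma free: 10:30-15:00, 16:15-17:00 (invert busy blocks within the working day).
Vera free: 10:30-13:30, 14:30-15:30.
Erik free: 10:30-17:00.
Esperanza free: 09:45-12:45, 13:15-13:30, 14:00-15:30.
Sven ∩ Dana: 10:00-13:30, 14:00-16:45.
Sven ∩ Dana ∩ Uma: 10:30-13:30, 14:00-15:00, 16:15-16:45.
Sven ∩ Dana ∩ Uma ∩ Vera: 10:30-13:30, 14:30-15:00.
Sven ∩ Dana ∩ Uma ∩ Vera ∩ Erik: 10:30-13:30, 14:30-15:00.
Sven ∩ Dana ∩ Uma ∩ Vera ∩ Erik ∩ Esperanza: 10:30-12:45, 13:15-13:30, 14:30-15:00.
The first common window of at least 30 minutes is 10:30-12:45, so the earliest start is 10:30.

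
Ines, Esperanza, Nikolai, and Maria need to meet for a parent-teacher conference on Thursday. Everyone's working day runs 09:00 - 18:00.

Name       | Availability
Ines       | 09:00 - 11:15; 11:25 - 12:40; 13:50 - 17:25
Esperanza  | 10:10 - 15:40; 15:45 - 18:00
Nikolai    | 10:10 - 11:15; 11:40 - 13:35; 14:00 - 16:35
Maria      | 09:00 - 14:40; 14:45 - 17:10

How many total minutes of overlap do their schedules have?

270

Ines ∩ Esperanza: 10:10-11:15, 11:25-12:40, 13:50-15:40, 15:45-17:25.
Ines ∩ Esperanza ∩ Nikolai: 10:10-11:15, 11:40-12:40, 14:00-15:40, 15:45-16:35.
Ines ∩ Esperanza ∩ Nikolai ∩ Maria: 10:10-11:15, 11:40-12:40, 14:00-14:40, 14:45-15:40, 15:45-16:35.
Summing the common windows: 65 + 60 + 40 + 55 + 50 = 270 minutes.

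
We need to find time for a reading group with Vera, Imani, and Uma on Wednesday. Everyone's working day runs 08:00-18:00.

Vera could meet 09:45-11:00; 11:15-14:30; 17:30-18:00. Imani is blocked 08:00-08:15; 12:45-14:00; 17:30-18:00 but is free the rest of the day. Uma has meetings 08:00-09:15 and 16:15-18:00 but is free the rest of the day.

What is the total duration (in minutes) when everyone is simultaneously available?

195

Vera free: 09:45-11:00, 11:15-14:30, 17:30-18:00.
Imani free: 08:15-12:45, 14:00-17:30 (invert busy blocks within the working day).
Uma free: 09:15-16:15 (invert busy blocks within the working day).
Vera ∩ Imani: 09:45-11:00, 11:15-12:45, 14:00-14:30.
Vera ∩ Imani ∩ Uma: 09:45-11:00, 11:15-12:45, 14:00-14:30.
Summing the common windows: 75 + 90 + 30 = 195 minutes.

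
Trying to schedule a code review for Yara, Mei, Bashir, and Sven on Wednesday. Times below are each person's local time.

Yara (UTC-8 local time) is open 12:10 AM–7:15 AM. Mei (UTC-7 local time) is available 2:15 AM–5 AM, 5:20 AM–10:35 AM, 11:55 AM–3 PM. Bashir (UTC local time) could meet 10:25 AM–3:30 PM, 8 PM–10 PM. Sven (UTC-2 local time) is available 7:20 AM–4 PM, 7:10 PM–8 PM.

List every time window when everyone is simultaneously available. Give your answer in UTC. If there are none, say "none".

Yara in UTC: 08:10-15:15 (add 8h to convert from UTC-8).
Mei in UTC: 09:15-12:00, 12:20-17:35, 18:55-22:00 (add 7h to convert from UTC-7).
Bashir in UTC: 10:25-15:30, 20:00-22:00.
Sven in UTC: 09:20-18:00, 21:10-22:00 (add 2h to convert from UTC-2).
Yara ∩ Mei: 09:15-12:00, 12:20-15:15.
Yara ∩ Mei ∩ Bashir: 10:25-12:00, 12:20-15:15.
Yara ∩ Mei ∩ Bashir ∩ Sven: 10:25-12:00, 12:20-15:15.
So the common availability across everyone is 10:25-12:00, 12:20-15:15.

10:25-12:00, 12:20-15:15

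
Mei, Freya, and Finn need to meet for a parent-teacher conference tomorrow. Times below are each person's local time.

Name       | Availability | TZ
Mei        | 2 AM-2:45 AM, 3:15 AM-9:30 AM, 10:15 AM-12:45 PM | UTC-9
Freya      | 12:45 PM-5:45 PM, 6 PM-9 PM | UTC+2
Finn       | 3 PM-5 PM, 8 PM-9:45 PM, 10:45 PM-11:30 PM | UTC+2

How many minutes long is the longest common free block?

120

Mei in UTC: 11:00-11:45, 12:15-18:30, 19:15-21:45 (add 9h to convert from UTC-9).
Freya in UTC: 10:45-15:45, 16:00-19:00 (subtract 2h to convert from UTC+2).
Finn in UTC: 13:00-15:00, 18:00-19:45, 20:45-21:30 (subtract 2h to convert from UTC+2).
Mei ∩ Freya: 11:00-11:45, 12:15-15:45, 16:00-18:30.
Mei ∩ Freya ∩ Finn: 13:00-15:00, 18:00-18:30.
The longest is 13:00-15:00 at 120 minutes.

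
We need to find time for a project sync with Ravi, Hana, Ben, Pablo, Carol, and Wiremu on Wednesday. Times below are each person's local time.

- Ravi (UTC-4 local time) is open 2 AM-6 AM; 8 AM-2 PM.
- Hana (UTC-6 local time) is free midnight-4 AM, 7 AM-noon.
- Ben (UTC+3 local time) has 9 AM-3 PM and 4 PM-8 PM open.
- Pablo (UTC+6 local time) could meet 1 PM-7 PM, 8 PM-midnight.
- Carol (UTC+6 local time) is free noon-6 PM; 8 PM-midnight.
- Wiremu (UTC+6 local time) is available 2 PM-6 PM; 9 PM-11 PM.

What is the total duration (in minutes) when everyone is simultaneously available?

240

Ravi in UTC: 06:00-10:00, 12:00-18:00 (add 4h to convert from UTC-4).
Hana in UTC: 06:00-10:00, 13:00-18:00 (add 6h to convert from UTC-6).
Ben in UTC: 06:00-12:00, 13:00-17:00 (subtract 3h to convert from UTC+3).
Pablo in UTC: 07:00-13:00, 14:00-18:00 (subtract 6h to convert from UTC+6).
Carol in UTC: 06:00-12:00, 14:00-18:00 (subtract 6h to convert from UTC+6).
Wiremu in UTC: 08:00-12:00, 15:00-17:00 (subtract 6h to convert from UTC+6).
Ravi ∩ Hana: 06:00-10:00, 13:00-18:00.
Ravi ∩ Hana ∩ Ben: 06:00-10:00, 13:00-17:00.
Ravi ∩ Hana ∩ Ben ∩ Pablo: 07:00-10:00, 14:00-17:00.
Ravi ∩ Hana ∩ Ben ∩ Pablo ∩ Carol: 07:00-10:00, 14:00-17:00.
Ravi ∩ Hana ∩ Ben ∩ Pablo ∩ Carol ∩ Wiremu: 08:00-10:00, 15:00-17:00.
So the common availability across everyone is 08:00-10:00, 15:00-17:00.
Summing the common windows: 120 + 120 = 240 minutes.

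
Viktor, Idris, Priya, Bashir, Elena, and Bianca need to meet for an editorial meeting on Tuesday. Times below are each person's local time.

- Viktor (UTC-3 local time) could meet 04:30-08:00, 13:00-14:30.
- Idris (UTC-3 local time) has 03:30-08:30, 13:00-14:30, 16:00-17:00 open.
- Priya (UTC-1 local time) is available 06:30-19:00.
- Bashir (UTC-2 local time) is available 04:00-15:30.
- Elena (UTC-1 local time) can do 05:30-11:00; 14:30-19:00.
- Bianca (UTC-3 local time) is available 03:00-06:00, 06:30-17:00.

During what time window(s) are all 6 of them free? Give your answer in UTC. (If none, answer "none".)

07:30-09:00, 09:30-11:00, 16:00-17:30

Viktor in UTC: 07:30-11:00, 16:00-17:30 (add 3h to convert from UTC-3).
Idris in UTC: 06:30-11:30, 16:00-17:30, 19:00-20:00 (add 3h to convert from UTC-3).
Priya in UTC: 07:30-20:00 (add 1h to convert from UTC-1).
Bashir in UTC: 06:00-17:30 (add 2h to convert from UTC-2).
Elena in UTC: 06:30-12:00, 15:30-20:00 (add 1h to convert from UTC-1).
Bianca in UTC: 06:00-09:00, 09:30-20:00 (add 3h to convert from UTC-3).
Viktor ∩ Idris: 07:30-11:00, 16:00-17:30.
Viktor ∩ Idris ∩ Priya: 07:30-11:00, 16:00-17:30.
Viktor ∩ Idris ∩ Priya ∩ Bashir: 07:30-11:00, 16:00-17:30.
Viktor ∩ Idris ∩ Priya ∩ Bashir ∩ Elena: 07:30-11:00, 16:00-17:30.
Viktor ∩ Idris ∩ Priya ∩ Bashir ∩ Elena ∩ Bianca: 07:30-09:00, 09:30-11:00, 16:00-17:30.
So the common availability across everyone is 07:30-09:00, 09:30-11:00, 16:00-17:30.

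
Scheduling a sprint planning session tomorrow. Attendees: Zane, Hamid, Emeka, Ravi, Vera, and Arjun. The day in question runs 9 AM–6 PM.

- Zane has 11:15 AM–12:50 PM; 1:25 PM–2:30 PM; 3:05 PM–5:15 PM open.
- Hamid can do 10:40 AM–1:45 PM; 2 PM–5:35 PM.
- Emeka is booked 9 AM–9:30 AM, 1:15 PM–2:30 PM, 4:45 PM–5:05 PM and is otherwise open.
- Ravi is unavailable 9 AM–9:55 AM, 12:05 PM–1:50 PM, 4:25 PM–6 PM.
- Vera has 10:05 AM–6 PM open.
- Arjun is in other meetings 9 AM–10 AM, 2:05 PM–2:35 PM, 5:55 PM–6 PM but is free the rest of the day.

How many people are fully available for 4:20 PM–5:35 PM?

3

Zane free: 11:15-12:50, 13:25-14:30, 15:05-17:15.
Hamid free: 10:40-13:45, 14:00-17:35.
Emeka free: 09:30-13:15, 14:30-16:45, 17:05-18:00 (invert busy blocks within the working day).
Ravi free: 09:55-12:05, 13:50-16:25 (invert busy blocks within the working day).
Vera free: 10:05-18:00.
Arjun free: 10:00-14:05, 14:35-17:55 (invert busy blocks within the working day).
Hamid, Vera, and Arjun can make the full 16:20-17:35 slot — that's 3.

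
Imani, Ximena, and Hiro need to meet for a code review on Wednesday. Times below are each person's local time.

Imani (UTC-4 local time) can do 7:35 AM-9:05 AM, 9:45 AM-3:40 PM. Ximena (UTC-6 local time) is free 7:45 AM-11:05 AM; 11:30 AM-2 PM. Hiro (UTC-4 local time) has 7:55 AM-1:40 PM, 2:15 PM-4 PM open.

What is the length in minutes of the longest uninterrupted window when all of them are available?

200

Imani in UTC: 11:35-13:05, 13:45-19:40 (add 4h to convert from UTC-4).
Ximena in UTC: 13:45-17:05, 17:30-20:00 (add 6h to convert from UTC-6).
Hiro in UTC: 11:55-17:40, 18:15-20:00 (add 4h to convert from UTC-4).
Imani ∩ Ximena: 13:45-17:05, 17:30-19:40.
Imani ∩ Ximena ∩ Hiro: 13:45-17:05, 17:30-17:40, 18:15-19:40.
The longest is 13:45-17:05 at 200 minutes.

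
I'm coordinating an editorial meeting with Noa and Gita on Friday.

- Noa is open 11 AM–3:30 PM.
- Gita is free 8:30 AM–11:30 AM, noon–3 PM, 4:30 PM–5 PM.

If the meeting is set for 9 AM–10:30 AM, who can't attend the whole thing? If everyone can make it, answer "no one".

Noa

Noa: not fully free for 09:00-10:30. Gita: free for 09:00-10:30.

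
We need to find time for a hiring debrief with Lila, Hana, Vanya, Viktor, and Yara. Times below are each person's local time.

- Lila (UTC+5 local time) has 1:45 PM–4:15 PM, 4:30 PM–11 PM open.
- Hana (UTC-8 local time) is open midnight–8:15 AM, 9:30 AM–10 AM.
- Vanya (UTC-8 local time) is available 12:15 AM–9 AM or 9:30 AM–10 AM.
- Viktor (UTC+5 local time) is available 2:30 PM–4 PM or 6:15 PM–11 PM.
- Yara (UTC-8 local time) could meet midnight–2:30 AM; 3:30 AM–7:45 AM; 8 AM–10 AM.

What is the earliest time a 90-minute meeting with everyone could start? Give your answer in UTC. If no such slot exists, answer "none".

13:15

Lila in UTC: 08:45-11:15, 11:30-18:00 (subtract 5h to convert from UTC+5).
Hana in UTC: 08:00-16:15, 17:30-18:00 (add 8h to convert from UTC-8).
Vanya in UTC: 08:15-17:00, 17:30-18:00 (add 8h to convert from UTC-8).
Viktor in UTC: 09:30-11:00, 13:15-18:00 (subtract 5h to convert from UTC+5).
Yara in UTC: 08:00-10:30, 11:30-15:45, 16:00-18:00 (add 8h to convert from UTC-8).
Lila ∩ Hana: 08:45-11:15, 11:30-16:15, 17:30-18:00.
Lila ∩ Hana ∩ Vanya: 08:45-11:15, 11:30-16:15, 17:30-18:00.
Lila ∩ Hana ∩ Vanya ∩ Viktor: 09:30-11:00, 13:15-16:15, 17:30-18:00.
Lila ∩ Hana ∩ Vanya ∩ Viktor ∩ Yara: 09:30-10:30, 13:15-15:45, 16:00-16:15, 17:30-18:00.
So the common availability across everyone is 09:30-10:30, 13:15-15:45, 16:00-16:15, 17:30-18:00.
The first common window of at least 90 minutes is 13:15-15:45, so the earliest start is 13:15.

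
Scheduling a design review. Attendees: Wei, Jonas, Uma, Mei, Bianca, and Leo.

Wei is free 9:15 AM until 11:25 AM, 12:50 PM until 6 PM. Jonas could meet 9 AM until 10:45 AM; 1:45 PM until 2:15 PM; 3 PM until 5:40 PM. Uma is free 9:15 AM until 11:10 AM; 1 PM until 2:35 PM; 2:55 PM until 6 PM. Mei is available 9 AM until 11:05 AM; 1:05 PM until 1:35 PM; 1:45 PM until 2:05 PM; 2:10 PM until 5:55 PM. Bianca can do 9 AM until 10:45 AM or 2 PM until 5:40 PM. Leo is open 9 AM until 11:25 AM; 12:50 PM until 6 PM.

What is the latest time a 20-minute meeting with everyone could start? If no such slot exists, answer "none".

17:20

Wei ∩ Jonas: 09:15-10:45, 13:45-14:15, 15:00-17:40.
Wei ∩ Jonas ∩ Uma: 09:15-10:45, 13:45-14:15, 15:00-17:40.
Wei ∩ Jonas ∩ Uma ∩ Mei: 09:15-10:45, 13:45-14:05, 14:10-14:15, 15:00-17:40.
Wei ∩ Jonas ∩ Uma ∩ Mei ∩ Bianca: 09:15-10:45, 14:00-14:05, 14:10-14:15, 15:00-17:40.
Wei ∩ Jonas ∩ Uma ∩ Mei ∩ Bianca ∩ Leo: 09:15-10:45, 14:00-14:05, 14:10-14:15, 15:00-17:40.
The last common window of at least 20 minutes is 15:00-17:40; a 20-minute meeting can start as late as 17:20 and still end by 17:40.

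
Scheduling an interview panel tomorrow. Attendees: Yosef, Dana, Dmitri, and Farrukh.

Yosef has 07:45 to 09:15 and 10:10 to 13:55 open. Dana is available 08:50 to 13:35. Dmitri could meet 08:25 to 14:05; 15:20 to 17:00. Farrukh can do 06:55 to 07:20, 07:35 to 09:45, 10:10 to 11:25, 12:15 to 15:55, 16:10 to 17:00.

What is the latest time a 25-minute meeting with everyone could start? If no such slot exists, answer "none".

13:10

Yosef ∩ Dana: 08:50-09:15, 10:10-13:35.
Yosef ∩ Dana ∩ Dmitri: 08:50-09:15, 10:10-13:35.
Yosef ∩ Dana ∩ Dmitri ∩ Farrukh: 08:50-09:15, 10:10-11:25, 12:15-13:35.
Those are the intersection windows.
The last common window of at least 25 minutes is 12:15-13:35; a 25-minute meeting can start as late as 13:10 and still end by 13:35.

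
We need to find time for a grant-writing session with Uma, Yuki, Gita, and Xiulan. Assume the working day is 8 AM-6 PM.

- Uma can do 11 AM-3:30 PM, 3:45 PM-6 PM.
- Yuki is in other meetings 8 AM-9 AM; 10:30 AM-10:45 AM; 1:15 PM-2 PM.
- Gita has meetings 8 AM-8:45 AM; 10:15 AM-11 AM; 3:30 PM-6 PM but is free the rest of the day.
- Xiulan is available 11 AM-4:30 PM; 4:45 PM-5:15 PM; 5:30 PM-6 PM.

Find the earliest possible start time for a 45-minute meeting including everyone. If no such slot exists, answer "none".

11:00

Uma free: 11:00-15:30, 15:45-18:00.
Yuki free: 09:00-10:30, 10:45-13:15, 14:00-18:00 (invert busy blocks within the working day).
Gita free: 08:45-10:15, 11:00-15:30 (invert busy blocks within the working day).
Xiulan free: 11:00-16:30, 16:45-17:15, 17:30-18:00.
Uma ∩ Yuki: 11:00-13:15, 14:00-15:30, 15:45-18:00.
Uma ∩ Yuki ∩ Gita: 11:00-13:15, 14:00-15:30.
Uma ∩ Yuki ∩ Gita ∩ Xiulan: 11:00-13:15, 14:00-15:30.
Those are the intersection windows.
The first common window of at least 45 minutes is 11:00-13:15, so the earliest start is 11:00.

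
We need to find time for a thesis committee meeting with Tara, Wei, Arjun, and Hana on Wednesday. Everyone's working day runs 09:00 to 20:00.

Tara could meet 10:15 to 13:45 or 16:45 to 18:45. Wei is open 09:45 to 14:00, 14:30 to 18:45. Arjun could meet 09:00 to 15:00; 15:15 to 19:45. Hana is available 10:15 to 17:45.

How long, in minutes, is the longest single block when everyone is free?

Tara ∩ Wei: 10:15-13:45, 16:45-18:45.
Tara ∩ Wei ∩ Arjun: 10:15-13:45, 16:45-18:45.
Tara ∩ Wei ∩ Arjun ∩ Hana: 10:15-13:45, 16:45-17:45.
So the common availability across everyone is 10:15-13:45, 16:45-17:45.
The longest is 10:15-13:45 at 210 minutes.

210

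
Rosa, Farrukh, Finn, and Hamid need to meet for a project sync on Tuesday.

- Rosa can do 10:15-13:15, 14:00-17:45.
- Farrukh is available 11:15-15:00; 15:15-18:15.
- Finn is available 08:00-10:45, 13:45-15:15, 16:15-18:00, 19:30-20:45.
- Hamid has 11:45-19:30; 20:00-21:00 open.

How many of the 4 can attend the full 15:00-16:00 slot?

Rosa and Hamid can make the full 15:00-16:00 slot — that's 2.

2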